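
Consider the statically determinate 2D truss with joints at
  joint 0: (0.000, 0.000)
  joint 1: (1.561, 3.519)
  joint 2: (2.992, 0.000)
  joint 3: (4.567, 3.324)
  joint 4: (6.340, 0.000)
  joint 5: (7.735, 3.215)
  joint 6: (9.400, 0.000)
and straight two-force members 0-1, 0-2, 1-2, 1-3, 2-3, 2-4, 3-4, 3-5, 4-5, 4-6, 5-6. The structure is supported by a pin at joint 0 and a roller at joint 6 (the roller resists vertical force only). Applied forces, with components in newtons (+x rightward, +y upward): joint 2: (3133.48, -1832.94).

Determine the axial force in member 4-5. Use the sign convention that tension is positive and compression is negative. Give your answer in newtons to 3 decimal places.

N=7 nodes, M=11 members, R=3 reactions → 2N=14, M+R=14
member 0 (0-1): L=3.8497, (cx,cy)=(0.4055,0.9141)
member 1 (0-2): L=2.9920, (cx,cy)=(1.0000,0.0000)
member 2 (1-2): L=3.7988, (cx,cy)=(0.3767,-0.9263)
member 3 (1-3): L=3.0123, (cx,cy)=(0.9979,-0.0647)
member 4 (2-3): L=3.6783, (cx,cy)=(0.4282,0.9037)
member 5 (2-4): L=3.3480, (cx,cy)=(1.0000,0.0000)
member 6 (3-4): L=3.7673, (cx,cy)=(0.4706,-0.8823)
member 7 (3-5): L=3.1699, (cx,cy)=(0.9994,-0.0344)
member 8 (4-5): L=3.5046, (cx,cy)=(0.3980,0.9174)
member 9 (4-6): L=3.0600, (cx,cy)=(1.0000,0.0000)
member 10 (5-6): L=3.6206, (cx,cy)=(0.4599,-0.8880)
solve A·x = −loads:
  F[0-1] = -1366.9384 N (compression)
  F[0-2] = +3687.7566 N (tension)
  F[1-2] = +1425.2950 N (tension)
  F[1-3] = -1093.4712 N (compression)
  F[2-3] = +567.2709 N (tension)
  F[2-4] = +848.2771 N (tension)
  F[3-4] = -639.8917 N (compression)
  F[3-5] = -547.4489 N (compression)
  F[4-5] = +615.4545 N (tension)
  F[4-6] = +302.1449 N (tension)
  F[5-6] = -657.0171 N (compression)
  Rx@0 = -3133.4800 N
  Ry@0 = +1249.5191 N
  Ry@6 = +583.4209 N

615.454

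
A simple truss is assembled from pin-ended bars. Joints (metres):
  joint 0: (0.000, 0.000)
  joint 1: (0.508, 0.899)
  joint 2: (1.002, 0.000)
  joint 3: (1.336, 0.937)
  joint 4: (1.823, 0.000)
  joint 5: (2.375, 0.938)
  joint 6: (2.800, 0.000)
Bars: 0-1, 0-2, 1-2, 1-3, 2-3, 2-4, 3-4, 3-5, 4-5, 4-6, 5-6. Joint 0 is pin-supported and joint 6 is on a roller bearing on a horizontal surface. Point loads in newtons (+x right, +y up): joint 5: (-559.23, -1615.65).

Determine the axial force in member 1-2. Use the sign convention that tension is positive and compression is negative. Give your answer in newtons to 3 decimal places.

468.954

N=7 nodes, M=11 members, R=3 reactions → 2N=14, M+R=14
member 0 (0-1): L=1.0326, (cx,cy)=(0.4920,0.8706)
member 1 (0-2): L=1.0020, (cx,cy)=(1.0000,0.0000)
member 2 (1-2): L=1.0258, (cx,cy)=(0.4816,-0.8764)
member 3 (1-3): L=0.8289, (cx,cy)=(0.9989,0.0458)
member 4 (2-3): L=0.9947, (cx,cy)=(0.3358,0.9419)
member 5 (2-4): L=0.8210, (cx,cy)=(1.0000,0.0000)
member 6 (3-4): L=1.0560, (cx,cy)=(0.4612,-0.8873)
member 7 (3-5): L=1.0390, (cx,cy)=(1.0000,0.0010)
member 8 (4-5): L=1.0884, (cx,cy)=(0.5072,0.8618)
member 9 (4-6): L=0.9770, (cx,cy)=(1.0000,0.0000)
member 10 (5-6): L=1.0298, (cx,cy)=(0.4127,-0.9109)
solve A·x = −loads:
  F[0-1] = -496.8599 N (compression)
  F[0-2] = -314.7941 N (compression)
  F[1-2] = +468.9542 N (tension)
  F[1-3] = -470.7708 N (compression)
  F[2-3] = -436.3220 N (compression)
  F[2-4] = +57.5466 N (tension)
  F[3-4] = +486.6001 N (tension)
  F[3-5] = -841.1843 N (compression)
  F[4-5] = -500.9807 N (compression)
  F[4-6] = +536.0416 N (tension)
  F[5-6] = -1298.8487 N (compression)
  Rx@0 = +559.2300 N
  Ry@0 = +432.5746 N
  Ry@6 = +1183.0754 N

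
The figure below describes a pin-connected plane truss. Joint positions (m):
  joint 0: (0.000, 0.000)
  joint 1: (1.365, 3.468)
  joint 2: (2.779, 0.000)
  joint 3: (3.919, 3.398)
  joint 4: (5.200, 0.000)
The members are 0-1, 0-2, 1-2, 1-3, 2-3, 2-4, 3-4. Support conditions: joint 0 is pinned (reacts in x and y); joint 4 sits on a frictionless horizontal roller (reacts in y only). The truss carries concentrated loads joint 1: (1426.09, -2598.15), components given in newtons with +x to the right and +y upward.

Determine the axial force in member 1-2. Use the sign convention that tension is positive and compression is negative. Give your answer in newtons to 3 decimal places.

-1729.510

N=5 nodes, M=7 members, R=3 reactions → 2N=10, M+R=10
member 0 (0-1): L=3.7270, (cx,cy)=(0.3663,0.9305)
member 1 (0-2): L=2.7790, (cx,cy)=(1.0000,0.0000)
member 2 (1-2): L=3.7452, (cx,cy)=(0.3776,-0.9260)
member 3 (1-3): L=2.5550, (cx,cy)=(0.9996,-0.0274)
member 4 (2-3): L=3.5841, (cx,cy)=(0.3181,0.9481)
member 5 (2-4): L=2.4210, (cx,cy)=(1.0000,0.0000)
member 6 (3-4): L=3.6314, (cx,cy)=(0.3528,-0.9357)
solve A·x = −loads:
  F[0-1] = -1037.1050 N (compression)
  F[0-2] = +1805.9297 N (tension)
  F[1-2] = -1729.5100 N (compression)
  F[1-3] = -1153.3839 N (compression)
  F[2-3] = +1689.2324 N (tension)
  F[2-4] = +615.6591 N (tension)
  F[3-4] = -1745.3005 N (compression)
  Rx@0 = -1426.0900 N
  Ry@0 = +965.0433 N
  Ry@4 = +1633.1067 N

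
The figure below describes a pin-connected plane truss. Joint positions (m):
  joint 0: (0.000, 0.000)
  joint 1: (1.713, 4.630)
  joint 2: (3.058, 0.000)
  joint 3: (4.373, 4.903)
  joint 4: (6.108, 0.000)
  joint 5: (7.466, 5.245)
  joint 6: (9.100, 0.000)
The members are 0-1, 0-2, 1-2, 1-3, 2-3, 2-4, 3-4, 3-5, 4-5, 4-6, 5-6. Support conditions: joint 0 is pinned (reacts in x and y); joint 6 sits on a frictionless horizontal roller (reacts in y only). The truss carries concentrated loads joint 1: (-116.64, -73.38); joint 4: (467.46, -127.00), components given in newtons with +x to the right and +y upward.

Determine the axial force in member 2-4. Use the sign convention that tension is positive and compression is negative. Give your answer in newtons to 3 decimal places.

N=7 nodes, M=11 members, R=3 reactions → 2N=14, M+R=14
member 0 (0-1): L=4.9367, (cx,cy)=(0.3470,0.9379)
member 1 (0-2): L=3.0580, (cx,cy)=(1.0000,0.0000)
member 2 (1-2): L=4.8214, (cx,cy)=(0.2790,-0.9603)
member 3 (1-3): L=2.6740, (cx,cy)=(0.9948,0.1021)
member 4 (2-3): L=5.0763, (cx,cy)=(0.2590,0.9659)
member 5 (2-4): L=3.0500, (cx,cy)=(1.0000,0.0000)
member 6 (3-4): L=5.2009, (cx,cy)=(0.3336,-0.9427)
member 7 (3-5): L=3.1119, (cx,cy)=(0.9939,0.1099)
member 8 (4-5): L=5.4180, (cx,cy)=(0.2506,0.9681)
member 9 (4-6): L=2.9920, (cx,cy)=(1.0000,0.0000)
member 10 (5-6): L=5.4936, (cx,cy)=(0.2974,-0.9547)
solve A·x = −loads:
  F[0-1] = -171.3126 N (compression)
  F[0-2] = +410.2640 N (tension)
  F[1-2] = +94.2015 N (tension)
  F[1-3] = +31.0796 N (tension)
  F[2-3] = -93.6589 N (compression)
  F[2-4] = +460.8049 N (tension)
  F[3-4] = +89.8574 N (tension)
  F[3-5] = -23.4630 N (compression)
  F[4-5] = +43.6844 N (tension)
  F[4-6] = +12.3714 N (tension)
  F[5-6] = -41.5937 N (compression)
  Rx@0 = -350.8200 N
  Ry@0 = +160.6687 N
  Ry@6 = +39.7113 N

460.805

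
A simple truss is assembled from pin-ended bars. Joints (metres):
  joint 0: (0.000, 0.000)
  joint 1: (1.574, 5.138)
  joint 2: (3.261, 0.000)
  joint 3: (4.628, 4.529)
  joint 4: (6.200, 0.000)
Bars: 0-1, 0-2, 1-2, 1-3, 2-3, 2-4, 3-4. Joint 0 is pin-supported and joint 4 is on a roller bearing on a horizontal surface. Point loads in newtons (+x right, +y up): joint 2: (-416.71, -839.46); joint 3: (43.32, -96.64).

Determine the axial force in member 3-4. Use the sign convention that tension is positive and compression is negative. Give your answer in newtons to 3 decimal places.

-577.225

N=5 nodes, M=7 members, R=3 reactions → 2N=10, M+R=10
member 0 (0-1): L=5.3737, (cx,cy)=(0.2929,0.9561)
member 1 (0-2): L=3.2610, (cx,cy)=(1.0000,0.0000)
member 2 (1-2): L=5.4079, (cx,cy)=(0.3120,-0.9501)
member 3 (1-3): L=3.1141, (cx,cy)=(0.9807,-0.1956)
member 4 (2-3): L=4.7308, (cx,cy)=(0.2890,0.9573)
member 5 (2-4): L=2.9390, (cx,cy)=(1.0000,0.0000)
member 6 (3-4): L=4.7941, (cx,cy)=(0.3279,-0.9447)
solve A·x = −loads:
  F[0-1] = -408.7156 N (compression)
  F[0-2] = -253.6736 N (compression)
  F[1-2] = +467.0194 N (tension)
  F[1-3] = -270.6299 N (compression)
  F[2-3] = +413.3800 N (tension)
  F[2-4] = +189.2754 N (tension)
  F[3-4] = -577.2250 N (compression)
  Rx@0 = +373.3900 N
  Ry@0 = +390.7895 N
  Ry@4 = +545.3105 N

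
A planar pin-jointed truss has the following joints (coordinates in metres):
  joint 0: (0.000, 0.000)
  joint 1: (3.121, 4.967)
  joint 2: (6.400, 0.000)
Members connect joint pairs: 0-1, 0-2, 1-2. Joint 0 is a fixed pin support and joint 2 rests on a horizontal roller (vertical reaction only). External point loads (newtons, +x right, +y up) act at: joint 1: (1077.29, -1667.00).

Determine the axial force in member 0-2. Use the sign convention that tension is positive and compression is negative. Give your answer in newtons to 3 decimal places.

N=3 nodes, M=3 members, R=3 reactions → 2N=6, M+R=6
member 0 (0-1): L=5.8662, (cx,cy)=(0.5320,0.8467)
member 1 (0-2): L=6.4000, (cx,cy)=(1.0000,0.0000)
member 2 (1-2): L=5.9517, (cx,cy)=(0.5509,-0.8345)
solve A·x = −loads:
  F[0-1] = -21.2573 N (compression)
  F[0-2] = +1088.5996 N (tension)
  F[1-2] = -1975.9184 N (compression)
  Rx@0 = -1077.2900 N
  Ry@0 = +17.9990 N
  Ry@2 = +1649.0010 N

1088.600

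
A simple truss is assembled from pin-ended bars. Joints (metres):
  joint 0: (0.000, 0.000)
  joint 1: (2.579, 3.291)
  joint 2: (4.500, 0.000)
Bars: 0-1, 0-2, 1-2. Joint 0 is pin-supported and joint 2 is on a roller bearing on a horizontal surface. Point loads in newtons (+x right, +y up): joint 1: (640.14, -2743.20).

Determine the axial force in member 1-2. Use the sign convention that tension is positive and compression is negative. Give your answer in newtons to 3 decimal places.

-2362.470

N=3 nodes, M=3 members, R=3 reactions → 2N=6, M+R=6
member 0 (0-1): L=4.1811, (cx,cy)=(0.6168,0.7871)
member 1 (0-2): L=4.5000, (cx,cy)=(1.0000,0.0000)
member 2 (1-2): L=3.8106, (cx,cy)=(0.5041,-0.8636)
solve A·x = −loads:
  F[0-1] = -893.0001 N (compression)
  F[0-2] = +1190.9582 N (tension)
  F[1-2] = -2362.4697 N (compression)
  Rx@0 = -640.1400 N
  Ry@0 = +702.8859 N
  Ry@2 = +2040.3141 N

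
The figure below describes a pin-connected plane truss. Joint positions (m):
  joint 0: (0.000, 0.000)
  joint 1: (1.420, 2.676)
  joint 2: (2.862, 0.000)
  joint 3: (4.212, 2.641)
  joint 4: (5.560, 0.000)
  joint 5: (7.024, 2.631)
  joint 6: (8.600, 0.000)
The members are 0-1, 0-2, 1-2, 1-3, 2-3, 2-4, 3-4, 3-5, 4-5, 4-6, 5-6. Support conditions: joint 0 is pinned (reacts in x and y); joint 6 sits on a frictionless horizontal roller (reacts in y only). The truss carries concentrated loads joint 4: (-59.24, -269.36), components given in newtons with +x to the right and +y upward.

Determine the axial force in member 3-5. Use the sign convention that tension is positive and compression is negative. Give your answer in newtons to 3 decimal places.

N=7 nodes, M=11 members, R=3 reactions → 2N=14, M+R=14
member 0 (0-1): L=3.0294, (cx,cy)=(0.4687,0.8833)
member 1 (0-2): L=2.8620, (cx,cy)=(1.0000,0.0000)
member 2 (1-2): L=3.0398, (cx,cy)=(0.4744,-0.8803)
member 3 (1-3): L=2.7922, (cx,cy)=(0.9999,-0.0125)
member 4 (2-3): L=2.9660, (cx,cy)=(0.4552,0.8904)
member 5 (2-4): L=2.6980, (cx,cy)=(1.0000,0.0000)
member 6 (3-4): L=2.9651, (cx,cy)=(0.4546,-0.8907)
member 7 (3-5): L=2.8120, (cx,cy)=(1.0000,-0.0036)
member 8 (4-5): L=3.0109, (cx,cy)=(0.4862,0.8738)
member 9 (4-6): L=3.0400, (cx,cy)=(1.0000,0.0000)
member 10 (5-6): L=3.0669, (cx,cy)=(0.5139,-0.8579)
solve A·x = −loads:
  F[0-1] = -107.7907 N (compression)
  F[0-2] = -8.7145 N (compression)
  F[1-2] = +109.6198 N (tension)
  F[1-3] = -102.5344 N (compression)
  F[2-3] = -108.3776 N (compression)
  F[2-4] = +92.6147 N (tension)
  F[3-4] = +107.7032 N (tension)
  F[3-5] = -200.8197 N (compression)
  F[4-5] = +198.4718 N (tension)
  F[4-6] = +104.3145 N (tension)
  F[5-6] = -202.9970 N (compression)
  Rx@0 = +59.2400 N
  Ry@0 = +95.2156 N
  Ry@6 = +174.1444 N

-200.820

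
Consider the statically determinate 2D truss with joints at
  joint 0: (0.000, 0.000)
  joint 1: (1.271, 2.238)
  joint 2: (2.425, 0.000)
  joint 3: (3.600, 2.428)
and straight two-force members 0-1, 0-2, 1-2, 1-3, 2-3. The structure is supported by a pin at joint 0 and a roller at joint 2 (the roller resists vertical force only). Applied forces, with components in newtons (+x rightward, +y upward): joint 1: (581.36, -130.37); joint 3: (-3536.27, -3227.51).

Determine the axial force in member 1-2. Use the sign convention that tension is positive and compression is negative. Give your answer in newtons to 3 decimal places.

N=4 nodes, M=5 members, R=3 reactions → 2N=8, M+R=8
member 0 (0-1): L=2.5737, (cx,cy)=(0.4938,0.8696)
member 1 (0-2): L=2.4250, (cx,cy)=(1.0000,0.0000)
member 2 (1-2): L=2.5180, (cx,cy)=(0.4583,-0.8888)
member 3 (1-3): L=2.3367, (cx,cy)=(0.9967,0.0813)
member 4 (2-3): L=2.6974, (cx,cy)=(0.4356,0.9001)
solve A·x = −loads:
  F[0-1] = -1727.6769 N (compression)
  F[0-2] = -2101.7212 N (compression)
  F[1-2] = +1354.9217 N (tension)
  F[1-3] = -2062.3366 N (compression)
  F[2-3] = -3399.2887 N (compression)
  Rx@0 = +2954.9100 N
  Ry@0 = +1502.3104 N
  Ry@2 = +1855.5696 N

1354.922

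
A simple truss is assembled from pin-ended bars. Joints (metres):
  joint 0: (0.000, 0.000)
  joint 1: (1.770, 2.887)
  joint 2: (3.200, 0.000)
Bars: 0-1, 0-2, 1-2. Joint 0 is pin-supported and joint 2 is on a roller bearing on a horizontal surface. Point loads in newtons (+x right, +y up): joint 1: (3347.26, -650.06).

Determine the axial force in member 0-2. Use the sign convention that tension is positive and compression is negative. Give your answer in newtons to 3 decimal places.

N=3 nodes, M=3 members, R=3 reactions → 2N=6, M+R=6
member 0 (0-1): L=3.3864, (cx,cy)=(0.5227,0.8525)
member 1 (0-2): L=3.2000, (cx,cy)=(1.0000,0.0000)
member 2 (1-2): L=3.2217, (cx,cy)=(0.4439,-0.8961)
solve A·x = −loads:
  F[0-1] = +3201.4867 N (tension)
  F[0-2] = +1673.9077 N (tension)
  F[1-2] = -3771.2664 N (compression)
  Rx@0 = -3347.2600 N
  Ry@0 = -2729.3606 N
  Ry@2 = +3379.4206 N

1673.908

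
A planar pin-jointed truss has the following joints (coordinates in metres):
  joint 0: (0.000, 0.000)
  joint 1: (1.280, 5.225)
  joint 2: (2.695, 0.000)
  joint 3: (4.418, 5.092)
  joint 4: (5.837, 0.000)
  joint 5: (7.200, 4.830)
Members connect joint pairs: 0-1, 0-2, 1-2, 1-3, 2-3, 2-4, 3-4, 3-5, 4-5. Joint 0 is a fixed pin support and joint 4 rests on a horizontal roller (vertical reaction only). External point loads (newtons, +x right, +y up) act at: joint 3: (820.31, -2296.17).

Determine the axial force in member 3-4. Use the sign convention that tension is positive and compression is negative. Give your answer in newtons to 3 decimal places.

N=6 nodes, M=9 members, R=3 reactions → 2N=12, M+R=12
member 0 (0-1): L=5.3795, (cx,cy)=(0.2379,0.9713)
member 1 (0-2): L=2.6950, (cx,cy)=(1.0000,0.0000)
member 2 (1-2): L=5.4132, (cx,cy)=(0.2614,-0.9652)
member 3 (1-3): L=3.1408, (cx,cy)=(0.9991,-0.0423)
member 4 (2-3): L=5.3756, (cx,cy)=(0.3205,0.9472)
member 5 (2-4): L=3.1420, (cx,cy)=(1.0000,0.0000)
member 6 (3-4): L=5.2860, (cx,cy)=(0.2684,-0.9633)
member 7 (3-5): L=2.7943, (cx,cy)=(0.9956,-0.0938)
member 8 (4-5): L=5.0186, (cx,cy)=(0.2716,0.9624)
solve A·x = −loads:
  F[0-1] = +162.0559 N (tension)
  F[0-2] = +781.7504 N (tension)
  F[1-2] = -166.6777 N (compression)
  F[1-3] = +82.2025 N (tension)
  F[2-3] = +169.8433 N (tension)
  F[2-4] = +683.7428 N (tension)
  F[3-4] = -2547.0606 N (compression)
  F[3-5] = -0.0000 N (compression)
  F[4-5] = +0.0000 N (tension)
  Rx@0 = -820.3100 N
  Ry@0 = -157.4016 N
  Ry@4 = +2453.5716 N

-2547.061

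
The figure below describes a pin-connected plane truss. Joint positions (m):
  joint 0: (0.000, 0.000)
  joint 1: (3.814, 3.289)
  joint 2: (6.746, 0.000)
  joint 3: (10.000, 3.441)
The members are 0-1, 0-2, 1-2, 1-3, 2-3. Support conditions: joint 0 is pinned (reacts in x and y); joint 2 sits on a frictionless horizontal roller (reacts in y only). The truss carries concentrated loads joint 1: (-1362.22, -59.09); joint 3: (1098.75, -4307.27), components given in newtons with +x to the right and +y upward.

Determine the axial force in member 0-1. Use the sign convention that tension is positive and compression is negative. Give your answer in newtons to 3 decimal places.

N=4 nodes, M=5 members, R=3 reactions → 2N=8, M+R=8
member 0 (0-1): L=5.0363, (cx,cy)=(0.7573,0.6531)
member 1 (0-2): L=6.7460, (cx,cy)=(1.0000,0.0000)
member 2 (1-2): L=4.4061, (cx,cy)=(0.6654,-0.7465)
member 3 (1-3): L=6.1879, (cx,cy)=(0.9997,0.0246)
member 4 (2-3): L=4.7359, (cx,cy)=(0.6871,0.7266)
solve A·x = −loads:
  F[0-1] = +2983.2951 N (tension)
  F[0-2] = -2522.7343 N (compression)
  F[1-2] = -2514.8922 N (compression)
  F[1-3] = +5296.5766 N (tension)
  F[2-3] = -6107.2613 N (compression)
  Rx@0 = +263.4700 N
  Ry@0 = -1948.2748 N
  Ry@2 = +6314.6348 N

2983.295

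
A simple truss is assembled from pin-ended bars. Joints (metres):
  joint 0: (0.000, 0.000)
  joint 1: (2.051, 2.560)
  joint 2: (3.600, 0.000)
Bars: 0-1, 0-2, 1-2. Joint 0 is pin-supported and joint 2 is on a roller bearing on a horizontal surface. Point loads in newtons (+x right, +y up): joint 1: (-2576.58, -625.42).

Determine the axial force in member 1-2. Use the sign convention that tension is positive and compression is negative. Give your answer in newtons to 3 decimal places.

N=3 nodes, M=3 members, R=3 reactions → 2N=6, M+R=6
member 0 (0-1): L=3.2803, (cx,cy)=(0.6253,0.7804)
member 1 (0-2): L=3.6000, (cx,cy)=(1.0000,0.0000)
member 2 (1-2): L=2.9922, (cx,cy)=(0.5177,-0.8556)
solve A·x = −loads:
  F[0-1] = -2692.5659 N (compression)
  F[0-2] = -893.0463 N (compression)
  F[1-2] = +1725.0706 N (tension)
  Rx@0 = +2576.5800 N
  Ry@0 = +2101.3390 N
  Ry@2 = -1475.9190 N

1725.071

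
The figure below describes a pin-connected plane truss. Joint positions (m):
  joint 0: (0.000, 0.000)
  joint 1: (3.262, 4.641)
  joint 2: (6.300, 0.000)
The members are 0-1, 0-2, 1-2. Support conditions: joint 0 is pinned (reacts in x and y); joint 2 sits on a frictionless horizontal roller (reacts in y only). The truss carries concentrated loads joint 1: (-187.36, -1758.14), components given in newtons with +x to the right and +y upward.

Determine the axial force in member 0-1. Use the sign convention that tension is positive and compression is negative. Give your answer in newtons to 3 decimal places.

-1204.989

N=3 nodes, M=3 members, R=3 reactions → 2N=6, M+R=6
member 0 (0-1): L=5.6727, (cx,cy)=(0.5750,0.8181)
member 1 (0-2): L=6.3000, (cx,cy)=(1.0000,0.0000)
member 2 (1-2): L=5.5469, (cx,cy)=(0.5477,-0.8367)
solve A·x = −loads:
  F[0-1] = -1204.9886 N (compression)
  F[0-2] = +505.5504 N (tension)
  F[1-2] = -923.0572 N (compression)
  Rx@0 = +187.3600 N
  Ry@0 = +985.8360 N
  Ry@2 = +772.3040 N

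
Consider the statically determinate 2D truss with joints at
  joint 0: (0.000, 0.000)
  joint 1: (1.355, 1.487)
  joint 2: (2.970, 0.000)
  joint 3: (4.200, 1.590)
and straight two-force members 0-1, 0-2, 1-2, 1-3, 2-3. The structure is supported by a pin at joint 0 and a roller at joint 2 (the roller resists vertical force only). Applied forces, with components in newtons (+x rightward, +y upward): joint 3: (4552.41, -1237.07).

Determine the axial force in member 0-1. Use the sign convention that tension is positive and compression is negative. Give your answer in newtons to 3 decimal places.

N=4 nodes, M=5 members, R=3 reactions → 2N=8, M+R=8
member 0 (0-1): L=2.0118, (cx,cy)=(0.6735,0.7392)
member 1 (0-2): L=2.9700, (cx,cy)=(1.0000,0.0000)
member 2 (1-2): L=2.1953, (cx,cy)=(0.7357,-0.6774)
member 3 (1-3): L=2.8469, (cx,cy)=(0.9993,0.0362)
member 4 (2-3): L=2.0102, (cx,cy)=(0.6119,0.7910)
solve A·x = −loads:
  F[0-1] = +3990.3421 N (tension)
  F[0-2] = +1864.7618 N (tension)
  F[1-2] = -4051.4536 N (compression)
  F[1-3] = +5671.8482 N (tension)
  F[2-3] = -1823.4607 N (compression)
  Rx@0 = -4552.4100 N
  Ry@0 = -2949.4707 N
  Ry@2 = +4186.5407 N

3990.342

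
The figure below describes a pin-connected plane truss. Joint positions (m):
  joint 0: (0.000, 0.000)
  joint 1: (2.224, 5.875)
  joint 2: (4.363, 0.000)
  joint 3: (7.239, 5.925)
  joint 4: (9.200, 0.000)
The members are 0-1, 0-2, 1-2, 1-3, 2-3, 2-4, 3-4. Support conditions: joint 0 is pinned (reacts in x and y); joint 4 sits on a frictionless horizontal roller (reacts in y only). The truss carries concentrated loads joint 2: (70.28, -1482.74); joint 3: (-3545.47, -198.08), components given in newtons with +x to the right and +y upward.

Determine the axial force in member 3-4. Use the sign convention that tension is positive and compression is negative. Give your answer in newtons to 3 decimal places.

1500.312

N=5 nodes, M=7 members, R=3 reactions → 2N=10, M+R=10
member 0 (0-1): L=6.2819, (cx,cy)=(0.3540,0.9352)
member 1 (0-2): L=4.3630, (cx,cy)=(1.0000,0.0000)
member 2 (1-2): L=6.2523, (cx,cy)=(0.3421,-0.9397)
member 3 (1-3): L=5.0152, (cx,cy)=(1.0000,0.0100)
member 4 (2-3): L=6.5861, (cx,cy)=(0.4367,0.8996)
member 5 (2-4): L=4.8370, (cx,cy)=(1.0000,0.0000)
member 6 (3-4): L=6.2411, (cx,cy)=(0.3142,-0.9494)
solve A·x = −loads:
  F[0-1] = -3320.1892 N (compression)
  F[0-2] = -2299.7265 N (compression)
  F[1-2] = +3280.1721 N (tension)
  F[1-3] = -2297.7753 N (compression)
  F[2-3] = -1777.9747 N (compression)
  F[2-4] = -471.4104 N (compression)
  F[3-4] = +1500.3123 N (tension)
  Rx@0 = +3475.1900 N
  Ry@0 = +3105.1476 N
  Ry@4 = -1424.3276 N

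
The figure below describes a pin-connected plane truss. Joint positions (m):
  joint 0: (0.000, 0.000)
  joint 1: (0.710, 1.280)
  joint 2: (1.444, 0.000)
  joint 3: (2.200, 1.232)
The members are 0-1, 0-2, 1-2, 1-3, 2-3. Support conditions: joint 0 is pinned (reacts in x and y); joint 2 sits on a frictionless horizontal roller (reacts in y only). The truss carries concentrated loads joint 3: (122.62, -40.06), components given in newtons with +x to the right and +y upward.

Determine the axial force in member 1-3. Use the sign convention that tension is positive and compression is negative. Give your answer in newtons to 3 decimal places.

N=4 nodes, M=5 members, R=3 reactions → 2N=8, M+R=8
member 0 (0-1): L=1.4637, (cx,cy)=(0.4851,0.8745)
member 1 (0-2): L=1.4440, (cx,cy)=(1.0000,0.0000)
member 2 (1-2): L=1.4755, (cx,cy)=(0.4975,-0.8675)
member 3 (1-3): L=1.4908, (cx,cy)=(0.9995,-0.0322)
member 4 (2-3): L=1.4455, (cx,cy)=(0.5230,0.8523)
solve A·x = −loads:
  F[0-1] = +143.6179 N (tension)
  F[0-2] = +52.9563 N (tension)
  F[1-2] = -150.1352 N (compression)
  F[1-3] = +144.4236 N (tension)
  F[2-3] = -41.5451 N (compression)
  Rx@0 = -122.6200 N
  Ry@0 = -125.5909 N
  Ry@2 = +165.6509 N

144.424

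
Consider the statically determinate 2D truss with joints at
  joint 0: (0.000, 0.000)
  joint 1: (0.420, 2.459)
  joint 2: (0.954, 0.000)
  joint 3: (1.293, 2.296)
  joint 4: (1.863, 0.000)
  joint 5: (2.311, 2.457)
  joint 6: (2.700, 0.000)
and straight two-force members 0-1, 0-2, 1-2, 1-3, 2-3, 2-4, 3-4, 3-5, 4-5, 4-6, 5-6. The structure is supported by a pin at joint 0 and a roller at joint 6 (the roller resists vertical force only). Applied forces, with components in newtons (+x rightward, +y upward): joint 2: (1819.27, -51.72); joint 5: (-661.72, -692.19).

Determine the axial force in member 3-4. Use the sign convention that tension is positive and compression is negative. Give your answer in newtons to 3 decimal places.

614.024

N=7 nodes, M=11 members, R=3 reactions → 2N=14, M+R=14
member 0 (0-1): L=2.4946, (cx,cy)=(0.1684,0.9857)
member 1 (0-2): L=0.9540, (cx,cy)=(1.0000,0.0000)
member 2 (1-2): L=2.5163, (cx,cy)=(0.2122,-0.9772)
member 3 (1-3): L=0.8881, (cx,cy)=(0.9830,-0.1835)
member 4 (2-3): L=2.3209, (cx,cy)=(0.1461,0.9893)
member 5 (2-4): L=0.9090, (cx,cy)=(1.0000,0.0000)
member 6 (3-4): L=2.3657, (cx,cy)=(0.2409,-0.9705)
member 7 (3-5): L=1.0307, (cx,cy)=(0.9877,0.1562)
member 8 (4-5): L=2.4975, (cx,cy)=(0.1794,0.9838)
member 9 (4-6): L=0.8370, (cx,cy)=(1.0000,0.0000)
member 10 (5-6): L=2.4876, (cx,cy)=(0.1564,-0.9877)
solve A·x = −loads:
  F[0-1] = -745.9863 N (compression)
  F[0-2] = +1283.1465 N (tension)
  F[1-2] = +809.2876 N (tension)
  F[1-3] = -302.4780 N (compression)
  F[2-3] = -747.1476 N (compression)
  F[2-4] = -255.2486 N (compression)
  F[3-4] = +614.0244 N (tension)
  F[3-5] = -561.3076 N (compression)
  F[4-5] = -605.7600 N (compression)
  F[4-6] = +1.3572 N (tension)
  F[5-6] = -8.6793 N (compression)
  Rx@0 = -1157.5500 N
  Ry@0 = +735.3374 N
  Ry@6 = +8.5726 N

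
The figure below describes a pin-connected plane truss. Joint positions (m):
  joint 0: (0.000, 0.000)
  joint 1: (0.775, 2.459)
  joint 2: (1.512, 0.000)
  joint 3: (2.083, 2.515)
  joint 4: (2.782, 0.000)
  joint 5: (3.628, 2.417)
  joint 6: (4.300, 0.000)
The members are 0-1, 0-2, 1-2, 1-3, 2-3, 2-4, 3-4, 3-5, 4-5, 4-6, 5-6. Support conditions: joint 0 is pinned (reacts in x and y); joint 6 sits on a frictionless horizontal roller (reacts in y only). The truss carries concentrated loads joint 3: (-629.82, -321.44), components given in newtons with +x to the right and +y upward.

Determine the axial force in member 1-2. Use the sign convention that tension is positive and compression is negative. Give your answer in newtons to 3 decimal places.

N=7 nodes, M=11 members, R=3 reactions → 2N=14, M+R=14
member 0 (0-1): L=2.5782, (cx,cy)=(0.3006,0.9538)
member 1 (0-2): L=1.5120, (cx,cy)=(1.0000,0.0000)
member 2 (1-2): L=2.5671, (cx,cy)=(0.2871,-0.9579)
member 3 (1-3): L=1.3092, (cx,cy)=(0.9991,0.0428)
member 4 (2-3): L=2.5790, (cx,cy)=(0.2214,0.9752)
member 5 (2-4): L=1.2700, (cx,cy)=(1.0000,0.0000)
member 6 (3-4): L=2.6103, (cx,cy)=(0.2678,-0.9635)
member 7 (3-5): L=1.5481, (cx,cy)=(0.9980,-0.0633)
member 8 (4-5): L=2.5608, (cx,cy)=(0.3304,0.9439)
member 9 (4-6): L=1.5180, (cx,cy)=(1.0000,0.0000)
member 10 (5-6): L=2.5087, (cx,cy)=(0.2679,-0.9635)
solve A·x = −loads:
  F[0-1] = -559.9985 N (compression)
  F[0-2] = -461.4884 N (compression)
  F[1-2] = +543.0807 N (tension)
  F[1-3] = -324.5459 N (compression)
  F[2-3] = -533.4569 N (compression)
  F[2-4] = -187.4621 N (compression)
  F[3-4] = +212.1188 N (tension)
  F[3-5] = +130.9230 N (tension)
  F[4-5] = -216.5298 N (compression)
  F[4-6] = -59.1260 N (compression)
  F[5-6] = +220.7264 N (tension)
  Rx@0 = +629.8200 N
  Ry@0 = +534.0999 N
  Ry@6 = -212.6599 N

543.081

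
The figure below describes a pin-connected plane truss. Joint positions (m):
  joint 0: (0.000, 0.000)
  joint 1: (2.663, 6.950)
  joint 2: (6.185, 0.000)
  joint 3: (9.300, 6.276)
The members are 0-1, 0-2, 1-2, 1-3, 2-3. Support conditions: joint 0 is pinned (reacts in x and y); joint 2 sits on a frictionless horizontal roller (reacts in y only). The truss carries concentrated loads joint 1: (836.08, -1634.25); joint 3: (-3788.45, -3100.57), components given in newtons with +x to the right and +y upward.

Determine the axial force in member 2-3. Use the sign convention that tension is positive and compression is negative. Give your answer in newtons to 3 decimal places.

N=4 nodes, M=5 members, R=3 reactions → 2N=8, M+R=8
member 0 (0-1): L=7.4427, (cx,cy)=(0.3578,0.9338)
member 1 (0-2): L=6.1850, (cx,cy)=(1.0000,0.0000)
member 2 (1-2): L=7.7915, (cx,cy)=(0.4520,-0.8920)
member 3 (1-3): L=6.6711, (cx,cy)=(0.9949,-0.1010)
member 4 (2-3): L=7.0065, (cx,cy)=(0.4446,0.8957)
solve A·x = −loads:
  F[0-1] = -2434.9412 N (compression)
  F[0-2] = -2081.1497 N (compression)
  F[1-2] = +960.7344 N (tension)
  F[1-3] = -2152.5984 N (compression)
  F[2-3] = -3704.2727 N (compression)
  Rx@0 = +2952.3700 N
  Ry@0 = +2273.7444 N
  Ry@2 = +2461.0756 N

-3704.273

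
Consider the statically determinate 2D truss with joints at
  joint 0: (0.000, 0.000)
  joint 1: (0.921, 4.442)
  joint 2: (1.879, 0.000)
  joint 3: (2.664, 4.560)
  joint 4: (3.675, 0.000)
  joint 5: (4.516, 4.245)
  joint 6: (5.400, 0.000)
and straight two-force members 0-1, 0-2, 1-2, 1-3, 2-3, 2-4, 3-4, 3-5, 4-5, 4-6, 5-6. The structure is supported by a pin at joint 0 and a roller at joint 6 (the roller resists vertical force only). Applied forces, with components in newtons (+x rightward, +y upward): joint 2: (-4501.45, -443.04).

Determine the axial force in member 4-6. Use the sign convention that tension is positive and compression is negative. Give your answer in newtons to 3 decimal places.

32.103

N=7 nodes, M=11 members, R=3 reactions → 2N=14, M+R=14
member 0 (0-1): L=4.5365, (cx,cy)=(0.2030,0.9792)
member 1 (0-2): L=1.8790, (cx,cy)=(1.0000,0.0000)
member 2 (1-2): L=4.5441, (cx,cy)=(0.2108,-0.9775)
member 3 (1-3): L=1.7470, (cx,cy)=(0.9977,0.0675)
member 4 (2-3): L=4.6271, (cx,cy)=(0.1697,0.9855)
member 5 (2-4): L=1.7960, (cx,cy)=(1.0000,0.0000)
member 6 (3-4): L=4.6707, (cx,cy)=(0.2165,-0.9763)
member 7 (3-5): L=1.8786, (cx,cy)=(0.9858,-0.1677)
member 8 (4-5): L=4.3275, (cx,cy)=(0.1943,0.9809)
member 9 (4-6): L=1.7250, (cx,cy)=(1.0000,0.0000)
member 10 (5-6): L=4.3361, (cx,cy)=(0.2039,-0.9790)
solve A·x = −loads:
  F[0-1] = -295.0225 N (compression)
  F[0-2] = -4441.5542 N (compression)
  F[1-2] = +287.1793 N (tension)
  F[1-3] = -120.7150 N (compression)
  F[2-3] = +164.7027 N (tension)
  F[2-4] = +92.4969 N (tension)
  F[3-4] = -147.3470 N (compression)
  F[3-5] = -61.4734 N (compression)
  F[4-5] = +146.6497 N (tension)
  F[4-6] = +32.1034 N (tension)
  F[5-6] = -157.4687 N (compression)
  Rx@0 = +4501.4500 N
  Ry@0 = +288.8785 N
  Ry@6 = +154.1615 N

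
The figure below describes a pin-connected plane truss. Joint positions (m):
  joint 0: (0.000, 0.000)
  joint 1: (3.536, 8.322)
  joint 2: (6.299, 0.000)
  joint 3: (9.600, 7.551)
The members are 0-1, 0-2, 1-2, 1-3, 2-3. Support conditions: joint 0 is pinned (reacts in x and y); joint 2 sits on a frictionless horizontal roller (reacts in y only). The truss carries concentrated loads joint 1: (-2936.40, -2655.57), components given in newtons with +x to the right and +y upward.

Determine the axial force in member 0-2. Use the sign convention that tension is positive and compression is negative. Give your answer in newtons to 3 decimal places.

-793.087

N=4 nodes, M=5 members, R=3 reactions → 2N=8, M+R=8
member 0 (0-1): L=9.0421, (cx,cy)=(0.3911,0.9204)
member 1 (0-2): L=6.2990, (cx,cy)=(1.0000,0.0000)
member 2 (1-2): L=8.7687, (cx,cy)=(0.3151,-0.9491)
member 3 (1-3): L=6.1128, (cx,cy)=(0.9920,-0.1261)
member 4 (2-3): L=8.2410, (cx,cy)=(0.4006,0.9163)
solve A·x = −loads:
  F[0-1] = -5480.7644 N (compression)
  F[0-2] = -793.0867 N (compression)
  F[1-2] = +2516.9483 N (tension)
  F[1-3] = -0.0000 N (tension)
  F[2-3] = +0.0000 N (tension)
  Rx@0 = +2936.4000 N
  Ry@0 = +5044.3024 N
  Ry@2 = -2388.7324 N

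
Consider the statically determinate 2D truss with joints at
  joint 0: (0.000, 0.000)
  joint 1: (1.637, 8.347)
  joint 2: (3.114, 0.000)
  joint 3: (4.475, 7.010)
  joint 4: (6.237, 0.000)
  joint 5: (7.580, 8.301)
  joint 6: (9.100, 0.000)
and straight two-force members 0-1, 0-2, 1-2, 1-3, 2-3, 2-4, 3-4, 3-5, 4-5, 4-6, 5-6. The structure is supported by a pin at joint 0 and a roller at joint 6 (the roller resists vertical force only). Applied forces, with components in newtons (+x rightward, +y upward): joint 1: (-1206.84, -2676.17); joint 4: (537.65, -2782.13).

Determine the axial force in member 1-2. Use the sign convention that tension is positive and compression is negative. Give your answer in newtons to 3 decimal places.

N=7 nodes, M=11 members, R=3 reactions → 2N=14, M+R=14
member 0 (0-1): L=8.5060, (cx,cy)=(0.1925,0.9813)
member 1 (0-2): L=3.1140, (cx,cy)=(1.0000,0.0000)
member 2 (1-2): L=8.4767, (cx,cy)=(0.1742,-0.9847)
member 3 (1-3): L=3.1372, (cx,cy)=(0.9046,-0.4262)
member 4 (2-3): L=7.1409, (cx,cy)=(0.1906,0.9817)
member 5 (2-4): L=3.1230, (cx,cy)=(1.0000,0.0000)
member 6 (3-4): L=7.2281, (cx,cy)=(0.2438,-0.9698)
member 7 (3-5): L=3.3627, (cx,cy)=(0.9234,0.3839)
member 8 (4-5): L=8.4089, (cx,cy)=(0.1597,0.9872)
member 9 (4-6): L=2.8630, (cx,cy)=(1.0000,0.0000)
member 10 (5-6): L=8.4390, (cx,cy)=(0.1801,-0.9836)
solve A·x = −loads:
  F[0-1] = -4256.6031 N (compression)
  F[0-2] = +150.0026 N (tension)
  F[1-2] = +1460.4648 N (tension)
  F[1-3] = +147.2099 N (tension)
  F[2-3] = -1464.9778 N (compression)
  F[2-4] = +683.6918 N (tension)
  F[3-4] = +1344.4323 N (tension)
  F[3-5] = -513.0975 N (compression)
  F[4-5] = +1497.4778 N (tension)
  F[4-6] = +234.6136 N (tension)
  F[5-6] = -1302.5713 N (compression)
  Rx@0 = +669.1900 N
  Ry@0 = +4177.0317 N
  Ry@6 = +1281.2683 N

1460.465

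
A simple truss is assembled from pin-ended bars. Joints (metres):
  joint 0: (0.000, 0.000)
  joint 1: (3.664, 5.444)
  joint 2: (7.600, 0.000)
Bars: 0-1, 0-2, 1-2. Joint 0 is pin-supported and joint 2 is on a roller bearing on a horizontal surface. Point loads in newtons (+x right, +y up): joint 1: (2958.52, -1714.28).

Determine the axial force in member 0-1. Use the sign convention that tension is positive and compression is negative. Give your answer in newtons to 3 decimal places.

N=3 nodes, M=3 members, R=3 reactions → 2N=6, M+R=6
member 0 (0-1): L=6.5622, (cx,cy)=(0.5584,0.8296)
member 1 (0-2): L=7.6000, (cx,cy)=(1.0000,0.0000)
member 2 (1-2): L=6.7178, (cx,cy)=(0.5859,-0.8104)
solve A·x = −loads:
  F[0-1] = +1484.3443 N (tension)
  F[0-2] = +2129.7332 N (tension)
  F[1-2] = -3634.9553 N (compression)
  Rx@0 = -2958.5200 N
  Ry@0 = -1231.4180 N
  Ry@2 = +2945.6980 N

1484.344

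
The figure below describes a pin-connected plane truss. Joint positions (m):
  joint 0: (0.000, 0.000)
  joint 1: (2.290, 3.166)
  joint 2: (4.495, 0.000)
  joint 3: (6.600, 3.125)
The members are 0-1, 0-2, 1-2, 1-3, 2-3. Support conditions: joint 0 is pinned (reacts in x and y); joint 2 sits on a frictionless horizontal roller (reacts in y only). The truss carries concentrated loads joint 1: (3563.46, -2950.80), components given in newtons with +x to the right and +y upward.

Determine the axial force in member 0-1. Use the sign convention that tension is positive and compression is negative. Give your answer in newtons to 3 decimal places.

N=4 nodes, M=5 members, R=3 reactions → 2N=8, M+R=8
member 0 (0-1): L=3.9074, (cx,cy)=(0.5861,0.8103)
member 1 (0-2): L=4.4950, (cx,cy)=(1.0000,0.0000)
member 2 (1-2): L=3.8582, (cx,cy)=(0.5715,-0.8206)
member 3 (1-3): L=4.3102, (cx,cy)=(1.0000,-0.0095)
member 4 (2-3): L=3.7678, (cx,cy)=(0.5587,0.8294)
solve A·x = −loads:
  F[0-1] = +1311.1590 N (tension)
  F[0-2] = +2795.0294 N (tension)
  F[1-2] = -4890.5835 N (compression)
  F[1-3] = -0.0000 N (compression)
  F[2-3] = +0.0000 N (tension)
  Rx@0 = -3563.4600 N
  Ry@0 = -1062.3805 N
  Ry@2 = +4013.1805 N

1311.159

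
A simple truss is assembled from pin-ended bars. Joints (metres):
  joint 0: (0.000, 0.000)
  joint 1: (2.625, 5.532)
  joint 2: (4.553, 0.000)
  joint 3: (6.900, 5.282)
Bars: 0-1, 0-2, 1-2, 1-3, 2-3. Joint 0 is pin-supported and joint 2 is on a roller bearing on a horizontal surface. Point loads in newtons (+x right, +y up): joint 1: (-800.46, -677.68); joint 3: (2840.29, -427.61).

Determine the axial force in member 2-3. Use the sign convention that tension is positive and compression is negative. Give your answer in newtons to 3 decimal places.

-278.917

N=4 nodes, M=5 members, R=3 reactions → 2N=8, M+R=8
member 0 (0-1): L=6.1232, (cx,cy)=(0.4287,0.9034)
member 1 (0-2): L=4.5530, (cx,cy)=(1.0000,0.0000)
member 2 (1-2): L=5.8583, (cx,cy)=(0.3291,-0.9443)
member 3 (1-3): L=4.2823, (cx,cy)=(0.9983,-0.0584)
member 4 (2-3): L=5.7800, (cx,cy)=(0.4061,0.9138)
solve A·x = −loads:
  F[0-1] = +2497.0341 N (tension)
  F[0-2] = +969.3589 N (tension)
  F[1-2] = -3289.5935 N (compression)
  F[1-3] = +2958.5928 N (tension)
  F[2-3] = -278.9175 N (compression)
  Rx@0 = -2039.8300 N
  Ry@0 = -2255.9413 N
  Ry@2 = +3361.2313 N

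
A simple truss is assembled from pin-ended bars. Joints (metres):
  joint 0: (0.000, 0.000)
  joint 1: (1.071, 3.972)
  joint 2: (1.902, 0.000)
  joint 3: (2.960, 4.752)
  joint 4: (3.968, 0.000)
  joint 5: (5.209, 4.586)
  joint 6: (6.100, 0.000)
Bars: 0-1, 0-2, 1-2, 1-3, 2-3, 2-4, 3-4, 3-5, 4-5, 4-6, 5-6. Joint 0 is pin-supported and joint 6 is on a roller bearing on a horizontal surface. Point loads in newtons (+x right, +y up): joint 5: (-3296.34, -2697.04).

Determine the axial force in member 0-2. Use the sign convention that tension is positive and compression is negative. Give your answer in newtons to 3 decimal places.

N=7 nodes, M=11 members, R=3 reactions → 2N=14, M+R=14
member 0 (0-1): L=4.1139, (cx,cy)=(0.2603,0.9655)
member 1 (0-2): L=1.9020, (cx,cy)=(1.0000,0.0000)
member 2 (1-2): L=4.0580, (cx,cy)=(0.2048,-0.9788)
member 3 (1-3): L=2.0437, (cx,cy)=(0.9243,0.3817)
member 4 (2-3): L=4.8684, (cx,cy)=(0.2173,0.9761)
member 5 (2-4): L=2.0660, (cx,cy)=(1.0000,0.0000)
member 6 (3-4): L=4.8577, (cx,cy)=(0.2075,-0.9782)
member 7 (3-5): L=2.2551, (cx,cy)=(0.9973,-0.0736)
member 8 (4-5): L=4.7509, (cx,cy)=(0.2612,0.9653)
member 9 (4-6): L=2.1320, (cx,cy)=(1.0000,0.0000)
member 10 (5-6): L=4.6718, (cx,cy)=(0.1907,-0.9816)
solve A·x = −loads:
  F[0-1] = -2974.7209 N (compression)
  F[0-2] = -2521.9024 N (compression)
  F[1-2] = +2400.2716 N (tension)
  F[1-3] = -1369.6456 N (compression)
  F[2-3] = -2406.9304 N (compression)
  F[2-4] = -1507.2941 N (compression)
  F[3-4] = +3119.8857 N (tension)
  F[3-5] = -2443.0631 N (compression)
  F[4-5] = -3161.7493 N (compression)
  F[4-6] = -34.0204 N (compression)
  F[5-6] = +178.3782 N (tension)
  Rx@0 = +3296.3400 N
  Ry@0 = +2872.1439 N
  Ry@6 = -175.1039 N

-2521.902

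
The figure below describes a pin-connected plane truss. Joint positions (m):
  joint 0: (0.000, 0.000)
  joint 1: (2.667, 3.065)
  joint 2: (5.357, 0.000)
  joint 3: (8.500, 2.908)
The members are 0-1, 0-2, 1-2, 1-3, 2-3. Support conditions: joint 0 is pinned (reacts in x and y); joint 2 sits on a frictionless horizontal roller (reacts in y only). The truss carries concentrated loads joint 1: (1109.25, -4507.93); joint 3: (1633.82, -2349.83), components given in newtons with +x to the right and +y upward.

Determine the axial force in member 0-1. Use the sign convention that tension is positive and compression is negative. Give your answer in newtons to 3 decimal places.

843.842

N=4 nodes, M=5 members, R=3 reactions → 2N=8, M+R=8
member 0 (0-1): L=4.0629, (cx,cy)=(0.6564,0.7544)
member 1 (0-2): L=5.3570, (cx,cy)=(1.0000,0.0000)
member 2 (1-2): L=4.0780, (cx,cy)=(0.6596,-0.7516)
member 3 (1-3): L=5.8351, (cx,cy)=(0.9996,-0.0269)
member 4 (2-3): L=4.2819, (cx,cy)=(0.7340,0.6791)
solve A·x = −loads:
  F[0-1] = +843.8422 N (tension)
  F[0-2] = +2189.1479 N (tension)
  F[1-2] = -6990.0932 N (compression)
  F[1-3] = +4057.0321 N (tension)
  F[2-3] = -3299.3102 N (compression)
  Rx@0 = -2743.0700 N
  Ry@0 = -636.5846 N
  Ry@2 = +7494.3446 N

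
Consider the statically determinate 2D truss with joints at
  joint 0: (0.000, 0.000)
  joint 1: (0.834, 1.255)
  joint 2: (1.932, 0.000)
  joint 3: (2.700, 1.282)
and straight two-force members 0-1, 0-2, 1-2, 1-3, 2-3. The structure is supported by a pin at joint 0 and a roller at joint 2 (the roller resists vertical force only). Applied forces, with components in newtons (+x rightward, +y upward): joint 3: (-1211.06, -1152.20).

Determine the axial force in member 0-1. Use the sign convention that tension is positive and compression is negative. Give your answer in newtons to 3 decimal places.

N=4 nodes, M=5 members, R=3 reactions → 2N=8, M+R=8
member 0 (0-1): L=1.5068, (cx,cy)=(0.5535,0.8329)
member 1 (0-2): L=1.9320, (cx,cy)=(1.0000,0.0000)
member 2 (1-2): L=1.6675, (cx,cy)=(0.6585,-0.7526)
member 3 (1-3): L=1.8662, (cx,cy)=(0.9999,0.0145)
member 4 (2-3): L=1.4944, (cx,cy)=(0.5139,0.8578)
solve A·x = −loads:
  F[0-1] = -414.9465 N (compression)
  F[0-2] = -981.3977 N (compression)
  F[1-2] = +449.0922 N (tension)
  F[1-3] = -525.4275 N (compression)
  F[2-3] = -1334.2684 N (compression)
  Rx@0 = +1211.0600 N
  Ry@0 = +345.5949 N
  Ry@2 = +806.6051 N

-414.946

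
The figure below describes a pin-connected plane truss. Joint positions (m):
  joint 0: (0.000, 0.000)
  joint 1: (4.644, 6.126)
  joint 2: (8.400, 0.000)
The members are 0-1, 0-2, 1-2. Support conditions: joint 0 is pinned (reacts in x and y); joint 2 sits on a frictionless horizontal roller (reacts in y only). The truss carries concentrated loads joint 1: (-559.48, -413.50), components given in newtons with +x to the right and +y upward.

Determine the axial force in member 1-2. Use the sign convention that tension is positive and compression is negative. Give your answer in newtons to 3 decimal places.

210.452

N=3 nodes, M=3 members, R=3 reactions → 2N=6, M+R=6
member 0 (0-1): L=7.6873, (cx,cy)=(0.6041,0.7969)
member 1 (0-2): L=8.4000, (cx,cy)=(1.0000,0.0000)
member 2 (1-2): L=7.1858, (cx,cy)=(0.5227,-0.8525)
solve A·x = −loads:
  F[0-1] = -744.0274 N (compression)
  F[0-2] = -110.0033 N (compression)
  F[1-2] = +210.4525 N (tension)
  Rx@0 = +559.4800 N
  Ry@0 = +592.9143 N
  Ry@2 = -179.4143 N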